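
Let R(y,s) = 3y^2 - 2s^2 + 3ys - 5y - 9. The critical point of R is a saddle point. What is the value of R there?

-347/33

∂R/∂y = 6y + 3s - 5 = 0 and ∂R/∂s = 3y - 4s = 0, so (y, s) = (20/33, 5/11).
The Hessian has R_{yy} = 6, R_{ss} = -4, R_{ys} = 3, giving D = -33 < 0, so the point is a saddle point.
R(20/33, 5/11) = -347/33.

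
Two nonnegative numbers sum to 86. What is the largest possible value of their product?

With x + y = 86, the product is P(x) = x(86 − x).
P'(x) = 86 − 2x = 0 gives x = 43; P'' = −2 < 0, so this is the maximum.
P = 43·43 = 1849.

1849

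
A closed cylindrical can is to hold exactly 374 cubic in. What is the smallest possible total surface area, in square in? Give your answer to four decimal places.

With radius r and height h, πr²h = 374 so h = 374/(πr²), and S(r) = 2πr² + 2πrh = 2πr² + 2·374/r.
S'(r) = 4πr − 2·374/r² = 0 ⇒ r³ = 374/(2π), so r ≈ 3.9045 and h = 2r ≈ 7.8090.
S''(r) = 4π + 4·374/r³ > 0, so this is the minimum; S ≈ 287.3617.

287.3617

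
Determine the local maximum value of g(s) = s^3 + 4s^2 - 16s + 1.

g'(s) = 3s^2 + 8s - 16. Setting g'(s) = 0 gives s ∈ {-4, 4/3}.
g''(s) = 6s + 8. g''(-4) = -16 < 0 ⇒ local maximum; g''(4/3) = 16 > 0 ⇒ local minimum.
So the local maximum value is g(-4) = 65.

65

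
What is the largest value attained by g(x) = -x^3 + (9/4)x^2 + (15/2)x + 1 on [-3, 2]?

103/4

g'(x) = -3x^2 + (9/2)x + 15/2, whose only zero in [-3, 2] is x = -1.
Candidates: g(-3) = 103/4, g(-1) = -13/4, g(2) = 17.
So the maximum is g(-3) = 103/4.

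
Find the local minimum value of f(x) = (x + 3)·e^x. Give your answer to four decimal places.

-0.0183

By the product rule, f'(x) = (x + 4)·e^x. Since e^x > 0, the only critical point is x = -4.
f''(-4) has the same sign as 1 > 0, so this is a local minimum.
f(-4) = (-1)·e^(-4) ≈ -0.0183.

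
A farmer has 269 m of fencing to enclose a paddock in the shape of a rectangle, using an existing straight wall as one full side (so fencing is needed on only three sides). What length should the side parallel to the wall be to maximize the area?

269/2

Let the sides perpendicular to the wall have length x and the parallel side y, so 2x + y = 269 and the area is A = xy = x(269 − 2x).
A'(x) = 269 − 4x = 0 gives x = 269/4, and A''(x) = −4 < 0 confirms a maximum.
Then y = 269 − 2·269/4 = 269/2 and A = 72361/8.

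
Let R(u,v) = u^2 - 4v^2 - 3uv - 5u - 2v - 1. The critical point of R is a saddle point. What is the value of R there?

-91/25

∂R/∂u = 2u - 3v - 5 = 0 and ∂R/∂v = -3u - 8v - 2 = 0, so (u, v) = (34/25, -19/25).
The Hessian has R_{uu} = 2, R_{vv} = -8, R_{uv} = -3, giving D = -25 < 0, so the point is a saddle point.
R(34/25, -19/25) = -91/25.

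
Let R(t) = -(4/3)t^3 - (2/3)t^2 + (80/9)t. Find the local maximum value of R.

R'(t) = -4t^2 - (4/3)t + 80/9. Setting R'(t) = 0 gives t ∈ {-5/3, 4/3}.
R''(t) = -8t - 4/3. R''(-5/3) = 12 > 0 ⇒ local minimum; R''(4/3) = -12 < 0 ⇒ local maximum.
The local maximum is R(4/3) = 608/81.

608/81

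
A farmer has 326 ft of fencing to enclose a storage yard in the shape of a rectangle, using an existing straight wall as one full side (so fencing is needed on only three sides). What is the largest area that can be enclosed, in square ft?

26569/2

Let the sides perpendicular to the wall have length x and the parallel side y, so 2x + y = 326 and the area is A = xy = x(326 − 2x).
A'(x) = 326 − 4x = 0 gives x = 163/2, and A''(x) = −4 < 0 confirms a maximum.
Then y = 326 − 2·163/2 = 163 and A = 26569/2.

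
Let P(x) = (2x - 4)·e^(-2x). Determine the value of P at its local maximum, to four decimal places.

0.0067

By the product rule, P'(x) = (-4x + 10)·e^(-2x). Since e^(-2x) > 0, the only critical point is x = 5/2.
P''(5/2) has the same sign as -4 < 0, so this is a local maximum.
P(5/2) = (1)·e^(-5) ≈ 0.0067.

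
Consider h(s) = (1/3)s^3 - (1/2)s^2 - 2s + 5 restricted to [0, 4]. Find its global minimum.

5/3

h'(s) = s^2 - s - 2, whose only zero in [0, 4] is s = 2.
Compare values at every candidate in [0, 4]: h(0) = 5,  h(2) = 5/3,  h(4) = 31/3.
The minimum over the interval is 5/3, attained at s = 2.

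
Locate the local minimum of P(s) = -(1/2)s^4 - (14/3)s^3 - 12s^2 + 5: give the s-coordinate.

P'(s) = -2s^3 - 14s^2 - 24s = 0 at s = -4, -3, 0.
P''(s) = -6s^2 - 28s - 24. P''(-4) = -8 < 0 ⇒ local maximum; P''(-3) = 6 > 0 ⇒ local minimum; P''(0) = -24 < 0 ⇒ local maximum.
Thus P has its local minimum at s = -3, with value -35/2.

-3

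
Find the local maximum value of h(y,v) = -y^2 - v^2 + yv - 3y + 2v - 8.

∂h/∂y = -2y + v - 3 = 0 and ∂h/∂v = y - 2v + 2 = 0, so (y, v) = (-4/3, 1/3).
The Hessian has h_{yy} = -2, h_{vv} = -2, h_{yv} = 1, giving D = 3 > 0 with h_{yy} < 0, so the point is a local maximum.
h(-4/3, 1/3) = -17/3.

-17/3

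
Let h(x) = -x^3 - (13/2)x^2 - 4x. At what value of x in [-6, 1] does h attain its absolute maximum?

-6

Differentiating, h'(x) = -3x^2 - 13x - 4; which vanishes at x = -4 and x = -1/3.
Candidates: h(-6) = 6,  h(-4) = -24,  h(-1/3) = 35/54,  h(1) = -23/2.
So the maximum is h(-6) = 6.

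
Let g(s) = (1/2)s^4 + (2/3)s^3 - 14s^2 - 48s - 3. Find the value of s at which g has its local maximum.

-2

Critical points: g'(s) = 2s^3 + 2s^2 - 28s - 48 vanishes at s = -3, -2, 4.
Since g''(s) = 6s^2 + 4s - 28, we get g''(-3) = 14 > 0 ⇒ local minimum; g''(-2) = -12 < 0 ⇒ local maximum; g''(4) = 84 > 0 ⇒ local minimum.
The local maximum is g(-2) = 119/3.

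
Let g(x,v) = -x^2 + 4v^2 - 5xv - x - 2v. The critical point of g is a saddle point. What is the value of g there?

∂g/∂x = -2x - 5v - 1 = 0 and ∂g/∂v = -5x + 8v - 2 = 0, so (x, v) = (-18/41, -1/41).
The Hessian has g_{xx} = -2, g_{vv} = 8, g_{xv} = -5, giving D = -41 < 0, so the point is a saddle point.
g(-18/41, -1/41) = 10/41.

10/41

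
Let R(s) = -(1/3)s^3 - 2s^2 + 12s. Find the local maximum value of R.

Critical points: R'(s) = -s^2 - 4s + 12 vanishes at s = -6, 2.
Since R''(s) = -2s - 4, we get R''(-6) = 8 > 0 ⇒ local minimum; R''(2) = -8 < 0 ⇒ local maximum.
So the local maximum value is R(2) = 40/3.

40/3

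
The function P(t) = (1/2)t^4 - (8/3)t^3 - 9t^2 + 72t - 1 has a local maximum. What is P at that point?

P'(t) = 2t^3 - 8t^2 - 18t + 72 = 0 at t = -3, 3, 4.
Since P''(t) = 6t^2 - 16t - 18, we get P''(-3) = 84 > 0 ⇒ local minimum; P''(3) = -12 < 0 ⇒ local maximum; P''(4) = 14 > 0 ⇒ local minimum.
The local maximum is P(3) = 205/2.

205/2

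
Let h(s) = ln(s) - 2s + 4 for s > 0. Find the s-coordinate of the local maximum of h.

h'(s) = 1/s − 2 = 0 gives s = 1/2.
h''(s) = -1/s², which is negative for s > 0, so this is a local maximum.
h(1/2) = 1·ln(1/2) - 1 + 4 ≈ 2.3069.

1/2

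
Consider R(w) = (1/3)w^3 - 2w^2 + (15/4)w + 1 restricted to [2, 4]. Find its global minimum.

R'(w) = w^2 - 4w + 15/4, whose only zero in [2, 4] is w = 5/2.
Candidates: R(2) = 19/6; R(5/2) = 37/12; R(4) = 16/3.
The minimum over the interval is 37/12, attained at w = 5/2.

37/12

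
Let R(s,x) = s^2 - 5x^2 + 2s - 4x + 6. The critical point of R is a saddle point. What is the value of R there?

∂R/∂s = 2s + 2 = 0 and ∂R/∂x = -10x - 4 = 0, so (s, x) = (-1, -2/5).
The Hessian has R_{ss} = 2, R_{xx} = -10, R_{sx} = 0, giving D = -20 < 0, so the point is a saddle point.
R(-1, -2/5) = 29/5.

29/5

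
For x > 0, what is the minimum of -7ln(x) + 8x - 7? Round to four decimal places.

0.9347

g'(x) = -7/x + 8 = 0 gives x = 7/8.
g''(x) = 7/x², which is positive for x > 0, so this is a local minimum.
g(7/8) = -7·ln(7/8) + 7 - 7 ≈ 0.9347.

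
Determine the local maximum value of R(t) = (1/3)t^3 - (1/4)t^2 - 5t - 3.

R'(t) = t^2 - (1/2)t - 5. Setting R'(t) = 0 gives t ∈ {-2, 5/2}.
R''(t) = 2t - 1/2. R''(-2) = -9/2 < 0 ⇒ local maximum; R''(5/2) = 9/2 > 0 ⇒ local minimum.
The local maximum is R(-2) = 10/3.

10/3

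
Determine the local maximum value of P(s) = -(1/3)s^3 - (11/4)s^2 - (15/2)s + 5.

565/48

P'(s) = -s^2 - (11/2)s - 15/2 = 0 at s = -3, -5/2.
Since P''(s) = -2s - 11/2, we get P''(-3) = 1/2 > 0 ⇒ local minimum; P''(-5/2) = -1/2 < 0 ⇒ local maximum.
So the local maximum value is P(-5/2) = 565/48.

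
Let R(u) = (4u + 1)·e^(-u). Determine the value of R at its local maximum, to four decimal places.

1.8895

Differentiating with the product rule gives R'(u) = (-4u + 3)·e^(-u). Since e^(-u) > 0, the only critical point is u = 3/4.
R''(3/4) has the same sign as -4 < 0, so this is a local maximum.
R(3/4) = (4)·e^(-3/4) ≈ 1.8895.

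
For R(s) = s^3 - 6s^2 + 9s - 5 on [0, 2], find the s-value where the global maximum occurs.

The derivative is 3s^2 - 12s + 9, whose only zero in [0, 2] is s = 1.
Compare values at every candidate in [0, 2]: R(0) = -5; R(1) = -1; R(2) = -3.
The maximum over the interval is -1, attained at s = 1.

1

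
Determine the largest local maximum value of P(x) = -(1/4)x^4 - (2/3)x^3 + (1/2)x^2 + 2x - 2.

-5/12

P'(x) = -x^3 - 2x^2 + x + 2. Setting P'(x) = 0 gives x ∈ {-2, -1, 1}.
P''(x) = -3x^2 - 4x + 1. P''(-2) = -3 < 0 ⇒ local maximum; P''(-1) = 2 > 0 ⇒ local minimum; P''(1) = -6 < 0 ⇒ local maximum.
So the largest local maximum value is P(1) = -5/12.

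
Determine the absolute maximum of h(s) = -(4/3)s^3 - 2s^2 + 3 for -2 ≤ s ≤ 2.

The derivative is -4s^2 - 4s, which vanishes at s = -1 and s = 0.
Evaluating at the critical points and endpoints: h(-2) = 17/3, h(-1) = 7/3, h(0) = 3, h(2) = -47/3.
So the maximum is h(-2) = 17/3.

17/3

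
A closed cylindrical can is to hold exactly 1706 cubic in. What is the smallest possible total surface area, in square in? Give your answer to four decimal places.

With radius r and height h, πr²h = 1706 so h = 1706/(πr²), and S(r) = 2πr² + 2πrh = 2πr² + 2·1706/r.
S'(r) = 4πr − 2·1706/r² = 0 ⇒ r³ = 1706/(2π), so r ≈ 6.4754 and h = 2r ≈ 12.9508.
S''(r) = 4π + 4·1706/r³ > 0, so this is the minimum; S ≈ 790.3763.

790.3763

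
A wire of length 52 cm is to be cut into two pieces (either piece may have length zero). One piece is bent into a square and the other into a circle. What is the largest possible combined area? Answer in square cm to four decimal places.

215.1775

Let x be the length used for the square. Square side x/4; circle radius (52−x)/(2π).
A(x) = (x/4)² + π·((52−x)/(2π))² = x²/16 + (52−x)²/(4π) for 0 ≤ x ≤ 52. A'(x) = x/8 − (52−x)/(2π) = 0 gives x = 4·52/(π+4) ≈ 29.1252.
A'' > 0, so the interior critical point is a minimum; the maximum is at an endpoint. A(0) = 215.1775 and A(52) = 169.0000, so the largest area is 215.1775.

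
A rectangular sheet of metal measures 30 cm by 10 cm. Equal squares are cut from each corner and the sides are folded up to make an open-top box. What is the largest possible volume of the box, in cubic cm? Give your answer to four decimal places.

With cut size x, the volume is V(x) = x(30 − 2x)(10 − 2x) for 0 < x < 5.
V'(x) = 12x^2 − 160x + 300. Setting V'(x) = 0 gives x ≈ 2.2571 (the root in (0, 5)).
V''(x) = 24x − 160 is negative there, so this is the maximum; V ≈ 315.5652.

315.5652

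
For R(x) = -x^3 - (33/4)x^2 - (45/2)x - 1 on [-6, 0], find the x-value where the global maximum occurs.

The derivative is -3x^2 - (33/2)x - 45/2, which vanishes at x = -3 and x = -5/2.
Candidates: R(-6) = 53, R(-3) = 77/4, R(-5/2) = 309/16, R(0) = -1.
Hence the absolute maximum is 53 at x = -6.

-6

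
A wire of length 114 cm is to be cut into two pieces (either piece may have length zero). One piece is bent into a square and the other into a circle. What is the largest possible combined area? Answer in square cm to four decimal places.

Let x be the length used for the square. Square side x/4; circle radius (114−x)/(2π).
A(x) = (x/4)² + π·((114−x)/(2π))² = x²/16 + (114−x)²/(4π) for 0 ≤ x ≤ 114. A'(x) = x/8 − (114−x)/(2π) = 0 gives x = 4·114/(π+4) ≈ 63.8513.
A'' > 0, so the interior critical point is a minimum; the maximum is at an endpoint. A(0) = 1034.1888 and A(114) = 812.2500, so the largest area is 1034.1888.

1034.1888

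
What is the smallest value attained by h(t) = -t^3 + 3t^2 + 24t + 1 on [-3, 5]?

Differentiating, h'(t) = -3t^2 + 6t + 24; which vanishes at t = -2 and t = 4.
Candidates: h(-3) = -17; h(-2) = -27; h(4) = 81; h(5) = 71.
Hence the absolute minimum is -27 at t = -2.

-27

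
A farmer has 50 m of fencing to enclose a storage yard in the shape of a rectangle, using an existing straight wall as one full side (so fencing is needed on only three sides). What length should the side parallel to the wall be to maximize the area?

25

Let the sides perpendicular to the wall have length x and the parallel side y, so 2x + y = 50 and the area is A = xy = x(50 − 2x).
A'(x) = 50 − 4x = 0 gives x = 25/2, and A''(x) = −4 < 0 confirms a maximum.
Then y = 50 − 2·25/2 = 25 and A = 625/2.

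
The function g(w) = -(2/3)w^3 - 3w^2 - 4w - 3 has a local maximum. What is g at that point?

Critical points: g'(w) = -2w^2 - 6w - 4 vanishes at w = -2, -1.
Since g''(w) = -4w - 6, we get g''(-2) = 2 > 0 ⇒ local minimum; g''(-1) = -2 < 0 ⇒ local maximum.
The local maximum is g(-1) = -4/3.

-4/3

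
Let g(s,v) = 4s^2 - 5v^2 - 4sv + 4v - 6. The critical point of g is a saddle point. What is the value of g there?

-16/3

∂g/∂s = 8s - 4v = 0 and ∂g/∂v = -4s - 10v + 4 = 0, so (s, v) = (1/6, 1/3).
The Hessian has g_{ss} = 8, g_{vv} = -10, g_{sv} = -4, giving D = -96 < 0, so the point is a saddle point.
g(1/6, 1/3) = -16/3.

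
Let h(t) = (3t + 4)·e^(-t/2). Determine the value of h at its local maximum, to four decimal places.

4.2992

By the product rule, h'(t) = (-(3/2)t + 1)·e^(-t/2). Since e^(-t/2) > 0, the only critical point is t = 2/3.
h''(2/3) has the same sign as -3/2 < 0, so this is a local maximum.
h(2/3) = (6)·e^(-1/3) ≈ 4.2992.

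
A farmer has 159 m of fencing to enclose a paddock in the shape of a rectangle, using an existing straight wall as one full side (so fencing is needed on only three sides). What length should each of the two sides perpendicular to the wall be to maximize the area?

Let the sides perpendicular to the wall have length x and the parallel side y, so 2x + y = 159 and the area is A = xy = x(159 − 2x).
A'(x) = 159 − 4x = 0 gives x = 159/4, and A''(x) = −4 < 0 confirms a maximum.
Then y = 159 − 2·159/4 = 159/2 and A = 25281/8.

159/4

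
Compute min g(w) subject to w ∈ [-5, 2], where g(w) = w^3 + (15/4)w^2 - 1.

g'(w) = 3w^2 + (15/2)w, which vanishes at w = -5/2 and w = 0.
Evaluating at the critical points and endpoints: g(-5) = -129/4; g(-5/2) = 109/16; g(0) = -1; g(2) = 22.
Hence the absolute minimum is -129/4 at w = -5.

-129/4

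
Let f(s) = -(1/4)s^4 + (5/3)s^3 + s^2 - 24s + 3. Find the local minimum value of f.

f'(s) = -s^3 + 5s^2 + 2s - 24. Setting f'(s) = 0 gives s ∈ {-2, 3, 4}.
f''(s) = -3s^2 + 10s + 2. f''(-2) = -30 < 0 ⇒ local maximum; f''(3) = 5 > 0 ⇒ local minimum; f''(4) = -6 < 0 ⇒ local maximum.
The local minimum is f(3) = -141/4.

-141/4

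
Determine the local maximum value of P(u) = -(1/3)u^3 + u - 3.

P'(u) = -u^2 + 1 = 0 at u = -1, 1.
Second-derivative test with P''(u) = -2u: P''(-1) = 2 > 0 ⇒ local minimum; P''(1) = -2 < 0 ⇒ local maximum.
So the local maximum value is P(1) = -7/3.

-7/3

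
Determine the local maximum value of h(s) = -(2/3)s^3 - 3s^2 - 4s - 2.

-1/3

h'(s) = -2s^2 - 6s - 4. Setting h'(s) = 0 gives s ∈ {-2, -1}.
Since h''(s) = -4s - 6, we get h''(-2) = 2 > 0 ⇒ local minimum; h''(-1) = -2 < 0 ⇒ local maximum.
Thus h has its local maximum at s = -1, with value -1/3.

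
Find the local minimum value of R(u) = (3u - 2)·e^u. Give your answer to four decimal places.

-2.1496

R'(u) = 3·e^u + (3u - 2)·1·e^u = (3u + 1)·e^u. Since e^u > 0, the only critical point is u = -1/3.
R''(-1/3) has the same sign as 3 > 0, so this is a local minimum.
R(-1/3) = (-3)·e^(-1/3) ≈ -2.1496.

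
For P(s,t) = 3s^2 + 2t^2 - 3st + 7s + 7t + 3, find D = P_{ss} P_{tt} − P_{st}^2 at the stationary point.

15

∂P/∂s = 6s - 3t + 7 = 0 and ∂P/∂t = -3s + 4t + 7 = 0, so (s, t) = (-49/15, -21/5).
The Hessian has P_{ss} = 6, P_{tt} = 4, P_{st} = -3, giving D = 15 > 0 with P_{ss} > 0, so the point is a local minimum.
D = (6)·(4) − (-3)^2 = 15.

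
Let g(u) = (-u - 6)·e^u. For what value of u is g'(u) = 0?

Differentiating with the product rule gives g'(u) = (-u - 7)·e^u. Since e^u > 0, the only critical point is u = -7.
g''(-7) has the same sign as -1 < 0, so this is a local maximum.
g(-7) = (1)·e^(-7) ≈ 0.0009.

-7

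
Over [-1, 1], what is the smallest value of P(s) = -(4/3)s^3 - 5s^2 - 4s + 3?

-22/3

P'(s) = -4s^2 - 10s - 4, whose only zero in [-1, 1] is s = -1/2.
Candidates: P(-1) = 10/3, P(-1/2) = 47/12, P(1) = -22/3.
The minimum over the interval is -22/3, attained at s = 1.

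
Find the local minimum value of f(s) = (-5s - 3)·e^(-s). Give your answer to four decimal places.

f'(s) = (-5)·e^(-s) + (-5s - 3)·(-1)·e^(-s) = (5s - 2)·e^(-s). Since e^(-s) > 0, the only critical point is s = 2/5.
f''(2/5) has the same sign as 5 > 0, so this is a local minimum.
f(2/5) = (-5)·e^(-2/5) ≈ -3.3516.

-3.3516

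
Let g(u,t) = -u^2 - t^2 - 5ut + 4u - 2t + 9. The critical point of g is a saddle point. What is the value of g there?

∂g/∂u = -2u - 5t + 4 = 0 and ∂g/∂t = -5u - 2t - 2 = 0, so (u, t) = (-6/7, 8/7).
The Hessian has g_{uu} = -2, g_{tt} = -2, g_{ut} = -5, giving D = -21 < 0, so the point is a saddle point.
g(-6/7, 8/7) = 43/7.

43/7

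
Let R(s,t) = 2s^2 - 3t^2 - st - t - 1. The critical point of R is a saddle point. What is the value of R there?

-23/25

∂R/∂s = 4s - t = 0 and ∂R/∂t = -s - 6t - 1 = 0, so (s, t) = (-1/25, -4/25).
The Hessian has R_{ss} = 4, R_{tt} = -6, R_{st} = -1, giving D = -25 < 0, so the point is a saddle point.
R(-1/25, -4/25) = -23/25.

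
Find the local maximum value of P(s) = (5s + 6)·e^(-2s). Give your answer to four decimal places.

10.1380

P'(s) = 5·e^(-2s) + (5s + 6)·(-2)·e^(-2s) = (-10s - 7)·e^(-2s). Since e^(-2s) > 0, the only critical point is s = -7/10.
P''(-7/10) has the same sign as -10 < 0, so this is a local maximum.
P(-7/10) = (5/2)·e^(7/5) ≈ 10.1380.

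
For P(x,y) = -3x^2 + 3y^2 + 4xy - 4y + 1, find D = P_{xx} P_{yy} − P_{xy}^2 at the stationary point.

-52

∂P/∂x = -6x + 4y = 0 and ∂P/∂y = 4x + 6y - 4 = 0, so (x, y) = (4/13, 6/13).
The Hessian has P_{xx} = -6, P_{yy} = 6, P_{xy} = 4, giving D = -52 < 0, so the point is a saddle point.
D = (-6)·(6) − (4)^2 = -52.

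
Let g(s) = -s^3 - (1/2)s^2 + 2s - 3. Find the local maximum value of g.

-59/27

g'(s) = -3s^2 - s + 2 = 0 at s = -1, 2/3.
Second-derivative test with g''(s) = -6s - 1: g''(-1) = 5 > 0 ⇒ local minimum; g''(2/3) = -5 < 0 ⇒ local maximum.
Thus g has its local maximum at s = 2/3, with value -59/27.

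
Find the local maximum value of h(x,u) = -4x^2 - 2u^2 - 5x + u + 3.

∂h/∂x = -8x - 5 = 0 and ∂h/∂u = -4u + 1 = 0, so (x, u) = (-5/8, 1/4).
The Hessian has h_{xx} = -8, h_{uu} = -4, h_{xu} = 0, giving D = 32 > 0 with h_{xx} < 0, so the point is a local maximum.
h(-5/8, 1/4) = 75/16.

75/16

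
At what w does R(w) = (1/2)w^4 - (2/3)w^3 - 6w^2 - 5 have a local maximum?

Critical points: R'(w) = 2w^3 - 2w^2 - 12w vanishes at w = -2, 0, 3.
Second-derivative test with R''(w) = 6w^2 - 4w - 12: R''(-2) = 20 > 0 ⇒ local minimum; R''(0) = -12 < 0 ⇒ local maximum; R''(3) = 30 > 0 ⇒ local minimum.
Thus R has its local maximum at w = 0, with value -5.

0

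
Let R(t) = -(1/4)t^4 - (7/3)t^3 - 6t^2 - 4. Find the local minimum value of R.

-61/4

Critical points: R'(t) = -t^3 - 7t^2 - 12t vanishes at t = -4, -3, 0.
R''(t) = -3t^2 - 14t - 12. R''(-4) = -4 < 0 ⇒ local maximum; R''(-3) = 3 > 0 ⇒ local minimum; R''(0) = -12 < 0 ⇒ local maximum.
Thus R has its local minimum at t = -3, with value -61/4.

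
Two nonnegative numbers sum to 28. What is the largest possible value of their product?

196

With x + y = 28, the product is P(x) = x(28 − x).
P'(x) = 28 − 2x = 0 gives x = 14; P'' = −2 < 0, so this is the maximum.
P = 14·14 = 196.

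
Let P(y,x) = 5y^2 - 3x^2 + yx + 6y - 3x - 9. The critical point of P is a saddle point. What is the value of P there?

-594/61

∂P/∂y = 10y + x + 6 = 0 and ∂P/∂x = y - 6x - 3 = 0, so (y, x) = (-33/61, -36/61).
The Hessian has P_{yy} = 10, P_{xx} = -6, P_{yx} = 1, giving D = -61 < 0, so the point is a saddle point.
P(-33/61, -36/61) = -594/61.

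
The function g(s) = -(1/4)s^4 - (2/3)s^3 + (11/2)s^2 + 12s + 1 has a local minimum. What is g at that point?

Critical points: g'(s) = -s^3 - 2s^2 + 11s + 12 vanishes at s = -4, -1, 3.
g''(s) = -3s^2 - 4s + 11. g''(-4) = -21 < 0 ⇒ local maximum; g''(-1) = 12 > 0 ⇒ local minimum; g''(3) = -28 < 0 ⇒ local maximum.
Thus g has its local minimum at s = -1, with value -61/12.

-61/12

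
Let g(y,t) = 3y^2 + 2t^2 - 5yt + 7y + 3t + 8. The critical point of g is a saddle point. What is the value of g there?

238

∂g/∂y = 6y - 5t + 7 = 0 and ∂g/∂t = -5y + 4t + 3 = 0, so (y, t) = (43, 53).
The Hessian has g_{yy} = 6, g_{tt} = 4, g_{yt} = -5, giving D = -1 < 0, so the point is a saddle point.
g(43, 53) = 238.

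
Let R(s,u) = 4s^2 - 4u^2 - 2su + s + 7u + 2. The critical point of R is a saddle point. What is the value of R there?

171/34

∂R/∂s = 8s - 2u + 1 = 0 and ∂R/∂u = -2s - 8u + 7 = 0, so (s, u) = (3/34, 29/34).
The Hessian has R_{ss} = 8, R_{uu} = -8, R_{su} = -2, giving D = -68 < 0, so the point is a saddle point.
R(3/34, 29/34) = 171/34.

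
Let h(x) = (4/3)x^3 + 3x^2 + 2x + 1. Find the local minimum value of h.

7/12

h'(x) = 4x^2 + 6x + 2. Setting h'(x) = 0 gives x ∈ {-1, -1/2}.
h''(x) = 8x + 6. h''(-1) = -2 < 0 ⇒ local maximum; h''(-1/2) = 2 > 0 ⇒ local minimum.
Thus h has its local minimum at x = -1/2, with value 7/12.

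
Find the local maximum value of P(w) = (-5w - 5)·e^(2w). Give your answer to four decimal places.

0.1245

P'(w) = (-5)·e^(2w) + (-5w - 5)·2·e^(2w) = (-10w - 15)·e^(2w). Since e^(2w) > 0, the only critical point is w = -3/2.
P''(-3/2) has the same sign as -10 < 0, so this is a local maximum.
P(-3/2) = (5/2)·e^(-3) ≈ 0.1245.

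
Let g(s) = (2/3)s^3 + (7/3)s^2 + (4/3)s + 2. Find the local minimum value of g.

145/81

g'(s) = 2s^2 + (14/3)s + 4/3 = 0 at s = -2, -1/3.
Second-derivative test with g''(s) = 4s + 14/3: g''(-2) = -10/3 < 0 ⇒ local maximum; g''(-1/3) = 10/3 > 0 ⇒ local minimum.
The local minimum is g(-1/3) = 145/81.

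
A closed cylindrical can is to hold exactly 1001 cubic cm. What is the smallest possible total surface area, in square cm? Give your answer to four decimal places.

553.9500

With radius r and height h, πr²h = 1001 so h = 1001/(πr²), and S(r) = 2πr² + 2πrh = 2πr² + 2·1001/r.
S'(r) = 4πr − 2·1001/r² = 0 ⇒ r³ = 1001/(2π), so r ≈ 5.4211 and h = 2r ≈ 10.8421.
S''(r) = 4π + 4·1001/r³ > 0, so this is the minimum; S ≈ 553.9500.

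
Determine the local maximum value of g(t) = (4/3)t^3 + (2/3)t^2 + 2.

Critical points: g'(t) = 4t^2 + (4/3)t vanishes at t = -1/3, 0.
Second-derivative test with g''(t) = 8t + 4/3: g''(-1/3) = -4/3 < 0 ⇒ local maximum; g''(0) = 4/3 > 0 ⇒ local minimum.
The local maximum is g(-1/3) = 164/81.

164/81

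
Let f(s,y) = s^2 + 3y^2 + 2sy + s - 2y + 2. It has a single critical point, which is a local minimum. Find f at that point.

5/8

∂f/∂s = 2s + 2y + 1 = 0 and ∂f/∂y = 2s + 6y - 2 = 0, so (s, y) = (-5/4, 3/4).
The Hessian has f_{ss} = 2, f_{yy} = 6, f_{sy} = 2, giving D = 8 > 0 with f_{ss} > 0, so the point is a local minimum.
f(-5/4, 3/4) = 5/8.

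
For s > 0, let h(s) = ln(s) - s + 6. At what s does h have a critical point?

1

h'(s) = 1/s − 1 = 0 gives s = 1.
h''(s) = -1/s², which is negative for s > 0, so this is a local maximum.
h(1) = 1·ln(1) - 1 + 6 ≈ 5.0000.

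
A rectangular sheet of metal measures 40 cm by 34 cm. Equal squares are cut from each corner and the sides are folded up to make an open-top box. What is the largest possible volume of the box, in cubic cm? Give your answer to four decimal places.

3696.8468

With cut size x, the volume is V(x) = x(40 − 2x)(34 − 2x) for 0 < x < 17.
V'(x) = 12x^2 − 296x + 1360. Setting V'(x) = 0 gives x ≈ 6.1062 (the root in (0, 17)).
V''(x) = 24x − 296 is negative there, so this is the maximum; V ≈ 3696.8468.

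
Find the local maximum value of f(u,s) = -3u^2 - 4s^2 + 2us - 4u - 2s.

∂f/∂u = -6u + 2s - 4 = 0 and ∂f/∂s = 2u - 8s - 2 = 0, so (u, s) = (-9/11, -5/11).
The Hessian has f_{uu} = -6, f_{ss} = -8, f_{us} = 2, giving D = 44 > 0 with f_{uu} < 0, so the point is a local maximum.
f(-9/11, -5/11) = 23/11.

23/11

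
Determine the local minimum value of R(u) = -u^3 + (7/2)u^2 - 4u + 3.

Critical points: R'(u) = -3u^2 + 7u - 4 vanishes at u = 1, 4/3.
R''(u) = -6u + 7. R''(1) = 1 > 0 ⇒ local minimum; R''(4/3) = -1 < 0 ⇒ local maximum.
The local minimum is R(1) = 3/2.

3/2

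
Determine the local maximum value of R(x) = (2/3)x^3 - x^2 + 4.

R'(x) = 2x^2 - 2x = 0 at x = 0, 1.
Second-derivative test with R''(x) = 4x - 2: R''(0) = -2 < 0 ⇒ local maximum; R''(1) = 2 > 0 ⇒ local minimum.
So the local maximum value is R(0) = 4.

4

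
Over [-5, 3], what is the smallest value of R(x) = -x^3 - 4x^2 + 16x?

Differentiating, R'(x) = -3x^2 - 8x + 16; which vanishes at x = -4 and x = 4/3.
Evaluating at the critical points and endpoints: R(-5) = -55; R(-4) = -64; R(4/3) = 320/27; R(3) = -15.
So the minimum is R(-4) = -64.

-64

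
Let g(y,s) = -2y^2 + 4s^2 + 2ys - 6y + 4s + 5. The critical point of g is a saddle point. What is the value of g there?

85/9

∂g/∂y = -4y + 2s - 6 = 0 and ∂g/∂s = 2y + 8s + 4 = 0, so (y, s) = (-14/9, -1/9).
The Hessian has g_{yy} = -4, g_{ss} = 8, g_{ys} = 2, giving D = -36 < 0, so the point is a saddle point.
g(-14/9, -1/9) = 85/9.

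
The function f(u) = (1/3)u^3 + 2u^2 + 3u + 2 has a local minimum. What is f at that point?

Critical points: f'(u) = u^2 + 4u + 3 vanishes at u = -3, -1.
Second-derivative test with f''(u) = 2u + 4: f''(-3) = -2 < 0 ⇒ local maximum; f''(-1) = 2 > 0 ⇒ local minimum.
The local minimum is f(-1) = 2/3.

2/3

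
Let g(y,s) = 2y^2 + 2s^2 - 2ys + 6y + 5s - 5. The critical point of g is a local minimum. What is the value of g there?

∂g/∂y = 4y - 2s + 6 = 0 and ∂g/∂s = -2y + 4s + 5 = 0, so (y, s) = (-17/6, -8/3).
The Hessian has g_{yy} = 4, g_{ss} = 4, g_{ys} = -2, giving D = 12 > 0 with g_{yy} > 0, so the point is a local minimum.
g(-17/6, -8/3) = -121/6.

-121/6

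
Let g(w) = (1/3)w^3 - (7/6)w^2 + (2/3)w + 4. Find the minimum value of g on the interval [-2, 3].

-14/3

The derivative is w^2 - (7/3)w + 2/3, which vanishes at w = 1/3 and w = 2.
Evaluating at the critical points and endpoints: g(-2) = -14/3; g(1/3) = 665/162; g(2) = 10/3; g(3) = 9/2.
Hence the absolute minimum is -14/3 at w = -2.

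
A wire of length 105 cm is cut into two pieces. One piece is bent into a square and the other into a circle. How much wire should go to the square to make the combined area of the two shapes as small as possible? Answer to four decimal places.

Let x be the length used for the square. Square side x/4; circle radius (105−x)/(2π).
A(x) = (x/4)² + π·((105−x)/(2π))² = x²/16 + (105−x)²/(4π) for 0 ≤ x ≤ 105. A'(x) = x/8 − (105−x)/(2π) = 0 gives x = 4·105/(π+4) ≈ 58.8104.
A'' = 1/8 + 1/(2π) > 0, so this gives the minimum combined area; x ≈ 58.8104 cm to the square.

58.8104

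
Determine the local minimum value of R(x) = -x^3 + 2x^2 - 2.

-2

Critical points: R'(x) = -3x^2 + 4x vanishes at x = 0, 4/3.
R''(x) = -6x + 4. R''(0) = 4 > 0 ⇒ local minimum; R''(4/3) = -4 < 0 ⇒ local maximum.
The local minimum is R(0) = -2.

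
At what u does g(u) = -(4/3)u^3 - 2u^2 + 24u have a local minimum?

g'(u) = -4u^2 - 4u + 24 = 0 at u = -3, 2.
Second-derivative test with g''(u) = -8u - 4: g''(-3) = 20 > 0 ⇒ local minimum; g''(2) = -20 < 0 ⇒ local maximum.
Thus g has its local minimum at u = -3, with value -54.

-3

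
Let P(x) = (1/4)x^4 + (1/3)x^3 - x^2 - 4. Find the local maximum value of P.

Critical points: P'(x) = x^3 + x^2 - 2x vanishes at x = -2, 0, 1.
P''(x) = 3x^2 + 2x - 2. P''(-2) = 6 > 0 ⇒ local minimum; P''(0) = -2 < 0 ⇒ local maximum; P''(1) = 3 > 0 ⇒ local minimum.
So the local maximum value is P(0) = -4.

-4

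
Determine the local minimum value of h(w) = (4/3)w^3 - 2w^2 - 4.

Critical points: h'(w) = 4w^2 - 4w vanishes at w = 0, 1.
Second-derivative test with h''(w) = 8w - 4: h''(0) = -4 < 0 ⇒ local maximum; h''(1) = 4 > 0 ⇒ local minimum.
The local minimum is h(1) = -14/3.

-14/3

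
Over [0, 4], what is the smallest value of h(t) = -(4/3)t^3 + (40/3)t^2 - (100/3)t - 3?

h'(t) = -4t^2 + (80/3)t - 100/3, whose only zero in [0, 4] is t = 5/3.
Evaluating at the critical points and endpoints: h(0) = -3; h(5/3) = -2243/81; h(4) = -25/3.
Hence the absolute minimum is -2243/81 at t = 5/3.

-2243/81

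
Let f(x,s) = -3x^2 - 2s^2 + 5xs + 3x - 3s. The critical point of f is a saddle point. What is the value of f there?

∂f/∂x = -6x + 5s + 3 = 0 and ∂f/∂s = 5x - 4s - 3 = 0, so (x, s) = (3, 3).
The Hessian has f_{xx} = -6, f_{ss} = -4, f_{xs} = 5, giving D = -1 < 0, so the point is a saddle point.
f(3, 3) = 0.

0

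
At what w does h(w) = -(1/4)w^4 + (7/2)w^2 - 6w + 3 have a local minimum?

Critical points: h'(w) = -w^3 + 7w - 6 vanishes at w = -3, 1, 2.
h''(w) = -3w^2 + 7. h''(-3) = -20 < 0 ⇒ local maximum; h''(1) = 4 > 0 ⇒ local minimum; h''(2) = -5 < 0 ⇒ local maximum.
So the local minimum value is h(1) = 1/4.

1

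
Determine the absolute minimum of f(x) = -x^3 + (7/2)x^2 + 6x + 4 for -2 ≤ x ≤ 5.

The derivative is -3x^2 + 7x + 6, which vanishes at x = -2/3 and x = 3.
Evaluating at the critical points and endpoints: f(-2) = 14,  f(-2/3) = 50/27,  f(3) = 53/2,  f(5) = -7/2.
So the minimum is f(5) = -7/2.

-7/2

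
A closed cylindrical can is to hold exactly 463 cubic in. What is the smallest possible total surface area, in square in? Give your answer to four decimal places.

With radius r and height h, πr²h = 463 so h = 463/(πr²), and S(r) = 2πr² + 2πrh = 2πr² + 2·463/r.
S'(r) = 4πr − 2·463/r² = 0 ⇒ r³ = 463/(2π), so r ≈ 4.1924 and h = 2r ≈ 8.3849.
S''(r) = 4π + 4·463/r³ > 0, so this is the minimum; S ≈ 331.3105.

331.3105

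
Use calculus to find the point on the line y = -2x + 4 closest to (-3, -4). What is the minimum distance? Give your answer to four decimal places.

6.2610

Minimize D(x)^2 = (x + 3)^2 + (-2x + 8)^2.
d/dx[D^2] = 2(x + 3) + 2·(-2)·(-2x + 8) = 0 ⇒ x = 13/5.
Then y = -6/5 and the distance is √(196/5) ≈ 6.2610.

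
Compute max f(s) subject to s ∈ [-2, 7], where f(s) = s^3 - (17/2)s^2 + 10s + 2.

140/27

Differentiating, f'(s) = 3s^2 - 17s + 10; which vanishes at s = 2/3 and s = 5.
Compare values at every candidate in [-2, 7]: f(-2) = -60,  f(2/3) = 140/27,  f(5) = -71/2,  f(7) = -3/2.
So the maximum is f(2/3) = 140/27.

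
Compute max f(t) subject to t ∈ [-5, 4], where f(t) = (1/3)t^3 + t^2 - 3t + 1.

The derivative is t^2 + 2t - 3, which vanishes at t = -3 and t = 1.
Compare values at every candidate in [-5, 4]: f(-5) = -2/3, f(-3) = 10, f(1) = -2/3, f(4) = 79/3.
The maximum over the interval is 79/3, attained at t = 4.

79/3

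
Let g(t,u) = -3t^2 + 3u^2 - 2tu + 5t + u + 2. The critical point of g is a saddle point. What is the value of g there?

∂g/∂t = -6t - 2u + 5 = 0 and ∂g/∂u = -2t + 6u + 1 = 0, so (t, u) = (4/5, 1/10).
The Hessian has g_{tt} = -6, g_{uu} = 6, g_{tu} = -2, giving D = -40 < 0, so the point is a saddle point.
g(4/5, 1/10) = 81/20.

81/20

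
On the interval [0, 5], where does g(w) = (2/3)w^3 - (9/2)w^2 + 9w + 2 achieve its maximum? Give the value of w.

5

g'(w) = 2w^2 - 9w + 9, which vanishes at w = 3/2 and w = 3.
Compare values at every candidate in [0, 5]: g(0) = 2, g(3/2) = 61/8, g(3) = 13/2, g(5) = 107/6.
So the maximum is g(5) = 107/6.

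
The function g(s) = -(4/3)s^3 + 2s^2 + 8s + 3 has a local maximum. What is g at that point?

g'(s) = -4s^2 + 4s + 8. Setting g'(s) = 0 gives s ∈ {-1, 2}.
g''(s) = -8s + 4. g''(-1) = 12 > 0 ⇒ local minimum; g''(2) = -12 < 0 ⇒ local maximum.
So the local maximum value is g(2) = 49/3.

49/3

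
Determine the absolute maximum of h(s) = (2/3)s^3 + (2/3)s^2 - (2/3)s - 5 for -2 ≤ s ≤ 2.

The derivative is 2s^2 + (4/3)s - 2/3, which vanishes at s = -1 and s = 1/3.
Candidates: h(-2) = -19/3,  h(-1) = -13/3,  h(1/3) = -415/81,  h(2) = 5/3.
The maximum over the interval is 5/3, attained at s = 2.

5/3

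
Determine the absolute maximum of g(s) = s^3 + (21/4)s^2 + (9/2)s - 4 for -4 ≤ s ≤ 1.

g'(s) = 3s^2 + (21/2)s + 9/2, which vanishes at s = -3 and s = -1/2.
Candidates: g(-4) = -2; g(-3) = 11/4; g(-1/2) = -81/16; g(1) = 27/4.
So the maximum is g(1) = 27/4.

27/4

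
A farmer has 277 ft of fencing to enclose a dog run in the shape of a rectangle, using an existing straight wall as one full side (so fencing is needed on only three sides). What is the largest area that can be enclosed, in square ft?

76729/8

Let the sides perpendicular to the wall have length x and the parallel side y, so 2x + y = 277 and the area is A = xy = x(277 − 2x).
A'(x) = 277 − 4x = 0 gives x = 277/4, and A''(x) = −4 < 0 confirms a maximum.
Then y = 277 − 2·277/4 = 277/2 and A = 76729/8.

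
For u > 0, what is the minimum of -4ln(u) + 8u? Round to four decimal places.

P'(u) = -4/u + 8 = 0 gives u = 1/2.
P''(u) = 4/u², which is positive for u > 0, so this is a local minimum.
P(1/2) = -4·ln(1/2) + 4 ≈ 6.7726.

6.7726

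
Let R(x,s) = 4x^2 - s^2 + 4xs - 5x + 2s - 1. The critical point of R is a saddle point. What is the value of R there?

-1/32

∂R/∂x = 8x + 4s - 5 = 0 and ∂R/∂s = 4x - 2s + 2 = 0, so (x, s) = (1/16, 9/8).
The Hessian has R_{xx} = 8, R_{ss} = -2, R_{xs} = 4, giving D = -32 < 0, so the point is a saddle point.
R(1/16, 9/8) = -1/32.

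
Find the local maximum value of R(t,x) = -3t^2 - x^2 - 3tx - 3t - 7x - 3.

∂R/∂t = -6t - 3x - 3 = 0 and ∂R/∂x = -3t - 2x - 7 = 0, so (t, x) = (5, -11).
The Hessian has R_{tt} = -6, R_{xx} = -2, R_{tx} = -3, giving D = 3 > 0 with R_{tt} < 0, so the point is a local maximum.
R(5, -11) = 28.

28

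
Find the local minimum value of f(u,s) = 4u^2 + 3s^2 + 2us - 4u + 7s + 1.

-64/11

∂f/∂u = 8u + 2s - 4 = 0 and ∂f/∂s = 2u + 6s + 7 = 0, so (u, s) = (19/22, -16/11).
The Hessian has f_{uu} = 8, f_{ss} = 6, f_{us} = 2, giving D = 44 > 0 with f_{uu} > 0, so the point is a local minimum.
f(19/22, -16/11) = -64/11.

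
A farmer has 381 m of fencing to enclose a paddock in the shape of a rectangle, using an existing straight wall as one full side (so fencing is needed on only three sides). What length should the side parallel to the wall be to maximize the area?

Let the sides perpendicular to the wall have length x and the parallel side y, so 2x + y = 381 and the area is A = xy = x(381 − 2x).
A'(x) = 381 − 4x = 0 gives x = 381/4, and A''(x) = −4 < 0 confirms a maximum.
Then y = 381 − 2·381/4 = 381/2 and A = 145161/8.

381/2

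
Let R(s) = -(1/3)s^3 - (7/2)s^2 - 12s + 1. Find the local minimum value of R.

43/3

R'(s) = -s^2 - 7s - 12. Setting R'(s) = 0 gives s ∈ {-4, -3}.
Second-derivative test with R''(s) = -2s - 7: R''(-4) = 1 > 0 ⇒ local minimum; R''(-3) = -1 < 0 ⇒ local maximum.
Thus R has its local minimum at s = -4, with value 43/3.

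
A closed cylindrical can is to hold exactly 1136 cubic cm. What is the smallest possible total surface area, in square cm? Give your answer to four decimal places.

With radius r and height h, πr²h = 1136 so h = 1136/(πr²), and S(r) = 2πr² + 2πrh = 2πr² + 2·1136/r.
S'(r) = 4πr − 2·1136/r² = 0 ⇒ r³ = 1136/(2π), so r ≈ 5.6546 and h = 2r ≈ 11.3091.
S''(r) = 4π + 4·1136/r³ > 0, so this is the minimum; S ≈ 602.6985.

602.6985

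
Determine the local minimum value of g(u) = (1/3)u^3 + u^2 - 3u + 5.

g'(u) = u^2 + 2u - 3. Setting g'(u) = 0 gives u ∈ {-3, 1}.
Second-derivative test with g''(u) = 2u + 2: g''(-3) = -4 < 0 ⇒ local maximum; g''(1) = 4 > 0 ⇒ local minimum.
So the local minimum value is g(1) = 10/3.

10/3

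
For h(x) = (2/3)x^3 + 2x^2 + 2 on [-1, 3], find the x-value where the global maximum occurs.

3

Differentiating, h'(x) = 2x^2 + 4x; whose only zero in [-1, 3] is x = 0.
Compare values at every candidate in [-1, 3]: h(-1) = 10/3, h(0) = 2, h(3) = 38.
So the maximum is h(3) = 38.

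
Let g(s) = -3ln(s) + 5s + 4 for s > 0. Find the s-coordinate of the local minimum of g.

3/5

g'(s) = -3/s + 5 = 0 gives s = 3/5.
g''(s) = 3/s², which is positive for s > 0, so this is a local minimum.
g(3/5) = -3·ln(3/5) + 3 + 4 ≈ 8.5325.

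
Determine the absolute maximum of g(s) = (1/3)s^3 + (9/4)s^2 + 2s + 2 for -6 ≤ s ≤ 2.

53/3

Differentiating, g'(s) = s^2 + (9/2)s + 2; which vanishes at s = -4 and s = -1/2.
Candidates: g(-6) = -1, g(-4) = 26/3, g(-1/2) = 73/48, g(2) = 53/3.
The maximum over the interval is 53/3, attained at s = 2.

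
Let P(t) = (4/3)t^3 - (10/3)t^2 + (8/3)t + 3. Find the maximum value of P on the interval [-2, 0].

3

Differentiating, P'(t) = 4t^2 - (20/3)t + 8/3; which has no zeros in [-2, 0].
Compare values at every candidate in [-2, 0]: P(-2) = -79/3, P(0) = 3.
So the maximum is P(0) = 3.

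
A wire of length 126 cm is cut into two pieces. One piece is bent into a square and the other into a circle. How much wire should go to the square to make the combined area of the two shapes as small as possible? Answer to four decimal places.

70.5725

Let x be the length used for the square. Square side x/4; circle radius (126−x)/(2π).
A(x) = (x/4)² + π·((126−x)/(2π))² = x²/16 + (126−x)²/(4π) for 0 ≤ x ≤ 126. A'(x) = x/8 − (126−x)/(2π) = 0 gives x = 4·126/(π+4) ≈ 70.5725.
A'' = 1/8 + 1/(2π) > 0, so this gives the minimum combined area; x ≈ 70.5725 cm to the square.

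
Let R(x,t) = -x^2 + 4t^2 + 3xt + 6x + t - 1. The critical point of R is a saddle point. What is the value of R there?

4

∂R/∂x = -2x + 3t + 6 = 0 and ∂R/∂t = 3x + 8t + 1 = 0, so (x, t) = (9/5, -4/5).
The Hessian has R_{xx} = -2, R_{tt} = 8, R_{xt} = 3, giving D = -25 < 0, so the point is a saddle point.
R(9/5, -4/5) = 4.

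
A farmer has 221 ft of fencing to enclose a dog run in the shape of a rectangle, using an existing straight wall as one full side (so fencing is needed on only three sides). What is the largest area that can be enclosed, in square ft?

48841/8

Let the sides perpendicular to the wall have length x and the parallel side y, so 2x + y = 221 and the area is A = xy = x(221 − 2x).
A'(x) = 221 − 4x = 0 gives x = 221/4, and A''(x) = −4 < 0 confirms a maximum.
Then y = 221 − 2·221/4 = 221/2 and A = 48841/8.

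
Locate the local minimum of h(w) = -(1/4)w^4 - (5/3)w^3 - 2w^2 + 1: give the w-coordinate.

-1

Critical points: h'(w) = -w^3 - 5w^2 - 4w vanishes at w = -4, -1, 0.
h''(w) = -3w^2 - 10w - 4. h''(-4) = -12 < 0 ⇒ local maximum; h''(-1) = 3 > 0 ⇒ local minimum; h''(0) = -4 < 0 ⇒ local maximum.
So the local minimum value is h(-1) = 5/12.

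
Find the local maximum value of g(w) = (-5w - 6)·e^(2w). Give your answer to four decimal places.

0.0834

Differentiating with the product rule gives g'(w) = (-10w - 17)·e^(2w). Since e^(2w) > 0, the only critical point is w = -17/10.
g''(-17/10) has the same sign as -10 < 0, so this is a local maximum.
g(-17/10) = (5/2)·e^(-17/5) ≈ 0.0834.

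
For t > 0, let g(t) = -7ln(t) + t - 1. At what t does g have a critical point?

g'(t) = -7/t + 1 = 0 gives t = 7.
g''(t) = 7/t², which is positive for t > 0, so this is a local minimum.
g(7) = -7·ln(7) + 7 - 1 ≈ -7.6214.

7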